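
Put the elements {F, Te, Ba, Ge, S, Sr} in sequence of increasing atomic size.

F, S, Ge, Te, Sr, Ba

F is in period 2, group 17; S is in period 3, group 16; Ge is in period 4, group 14; Sr is in period 5, group 2; Te is in period 5, group 16; Ba is in period 6, group 2.
Moving right in a period, electrons are added to the same shell under a stronger nuclear pull, so atoms get smaller; moving down, a new shell is opened and atoms get larger.
Here both period and group differ, so the two effects have to be weighed against each other.
S > F: both effects reinforce here, so S is clearly the larger of the two.
Ge > S: relative to S, both the across-period and down-group shifts push Ge's atomic radius up.
Te > Ge: the two effects oppose for this pair; the down-group effect wins (136 vs 121 pm).
Sr > Te: both are in period 5; the period trend gives Sr the larger value.
Ba > Sr: Ba sits below Sr in group 2, so the down-group effect alone puts Ba larger.
Approximate values (pm): F 64, S 103, Ge 121, Sr 185, Te 136, Ba 196.
So from smallest to largest: F < S < Ge < Te < Sr < Ba.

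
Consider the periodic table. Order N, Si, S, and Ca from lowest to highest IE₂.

After 1 electron has been removed, what remains? N⁺ still has 4 valence electrons; Si⁺ still has 3 valence electrons; S⁺ still has 5 valence electrons; Ca⁺ still has 1 valence electron.
All are still removing valence electrons, so compare the +1 ions as you would atoms: IE_2 generally rises across a period (higher Z_eff) and falls down a group (larger shell), subject to the usual subshell exceptions.
Valence configurations: N⁺ [He]2s²2p², Si⁺ [Ne]3s²3p¹, S⁺ [Ne]3s²3p³, Ca⁺ [Ar]4s¹.
Approximate IE_2 values (kJ/mol): N 2856, Si 1577, S 2252, Ca 1145.
Hence IE_2: Ca < Si < S < N.

Ca < Si < S < N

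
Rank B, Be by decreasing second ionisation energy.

B > Be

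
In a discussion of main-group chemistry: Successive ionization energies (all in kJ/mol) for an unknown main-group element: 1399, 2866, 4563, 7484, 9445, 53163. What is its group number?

Group 15

Look for the largest jump between consecutive ionization energies: IE6/IE5 ≈ 5.6, far larger than any earlier ratio.
That jump marks the point where a core electron is being removed. So the atom has 5 valence electrons.
A main-group element with 5 valence electrons is in group 15.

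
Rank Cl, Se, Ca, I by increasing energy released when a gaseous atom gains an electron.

Ca, Se, I, Cl

Cl is in period 3, group 17; Ca is in period 4, group 2; Se is in period 4, group 16; I is in period 5, group 17.
Atoms with high Z_eff and room in the valence shell (especially the halogens) have the most exothermic electron affinities.
These span different periods and groups, so the two trends combine.
Se > Ca: Se lies to the right of Ca in period 4, so the across-period effect alone puts Se higher.
I > Se: period and group pull opposite ways; the across-period shift dominates (295 vs 195 kJ/mol).
Cl > I: Cl sits above I in group 17, so the down-group effect alone puts Cl higher.
Tabulated electron affinity (kJ/mol): Cl 349, Ca 2, Se 195, I 295.
So from lowest to highest: Ca < Se < I < Cl.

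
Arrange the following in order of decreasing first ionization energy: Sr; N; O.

N > O > Sr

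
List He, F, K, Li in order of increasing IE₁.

K, Li, F, He

He is in period 1, group 18; Li is in period 2, group 1; F is in period 2, group 17; K is in period 4, group 1.
First ionization energy rises across a period (greater Z_eff holds electrons more tightly) and falls down a group (valence electrons are farther from the nucleus).
These span different periods and groups, so the two trends combine.
Li > K: they share group 1; the group trend gives Li the larger value.
F > Li: both are in period 2; the period trend gives F the larger value.
He > F: both effects reinforce here, so He is clearly the higher of the two.
Approximate values (kJ/mol): He 2372, Li 520, F 1681, K 419.
So from lowest to highest: K < Li < F < He.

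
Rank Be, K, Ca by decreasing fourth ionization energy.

Be > Ca > K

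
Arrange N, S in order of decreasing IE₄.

N > S

After 3 electrons have been removed, what remains? N³⁺ still has 2 valence electrons; S³⁺ still has 3 valence electrons.
All are still removing valence electrons, so compare the +3 ions as you would atoms: IE_4 generally rises across a period (higher Z_eff) and falls down a group (larger shell), subject to the usual subshell exceptions.
Valence configurations: N³⁺ [He]2s², S³⁺ [Ne]3s²3p¹.
Approximate IE_4 values (kJ/mol): N 7475, S 4556.
Putting it together, IE_4: S < N.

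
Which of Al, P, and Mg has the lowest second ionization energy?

Mg

After 1 electron has been removed, what remains? Al⁺ still has 2 valence electrons; P⁺ still has 4 valence electrons; Mg⁺ still has 1 valence electron.
All are still removing valence electrons, so compare the +1 ions as you would atoms: IE_2 generally rises across a period (higher Z_eff) and falls down a group (larger shell), subject to the usual subshell exceptions.
Valence configurations: Al⁺ [Ne]3s², P⁺ [Ne]3s²3p², Mg⁺ [Ne]3s¹.
Tabulated IE_2 (kJ/mol): Al 1817, P 1907, Mg 1451.
So the second ionization energies run Mg < Al < P.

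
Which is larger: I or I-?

Forming I- adds 1 electron to I. More electron–electron repulsion in the same shell, with unchanged nuclear charge, lets the cloud expand.
An anion is larger than its parent atom: I- > I.

I-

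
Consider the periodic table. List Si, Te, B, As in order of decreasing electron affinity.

B is in period 2, group 13; Si is in period 3, group 14; As is in period 4, group 15; Te is in period 5, group 16.
Adding an electron releases more energy for atoms nearer the top right (short of the noble gases).
These sit on a diagonal, where the across-period and down-group effects partly cancel.
As > B: the two effects oppose for this pair; the across-period effect wins (78 vs 27 kJ/mol).
Si > As: the two effects oppose for this pair; the down-group effect wins (134 vs 78 kJ/mol).
Te > Si: period and group pull opposite ways; the across-period shift dominates (190 vs 134 kJ/mol).
Tabulated electron affinity (kJ/mol): B 27, Si 134, As 78, Te 190.
So from highest to lowest: Te > Si > As > B.

Te > Si > As > B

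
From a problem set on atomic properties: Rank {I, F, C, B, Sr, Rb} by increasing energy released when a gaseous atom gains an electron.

B is in period 2, group 13; C is in period 2, group 14; F is in period 2, group 17; Rb is in period 5, group 1; Sr is in period 5, group 2; I is in period 5, group 17.
EA tends to increase across a period and decrease down a group, though the pattern is less regular than for IE or radius.
Neither a single period nor a single group — weigh both effects.
B > Sr: relative to Sr, both the across-period and down-group shifts push B's electron affinity up.
Rb > B: this pair runs against the simple trend — see the exception note.
C > Rb: relative to Rb, both the across-period and down-group shifts push C's electron affinity up.
I > C: the two effects oppose for this pair; the across-period effect wins (295 vs 122 kJ/mol).
F > I: F sits above I in group 17, so the down-group effect alone puts F higher.
Note the exception: Rb has a higher electron affinity than B, contrary to the simple trend — B's ns²np¹ configuration gives only a small electron affinity — the sparsely filled np subshell binds an added electron weakly.
Note the exception: Rb has a higher electron affinity than Sr, contrary to the simple trend — adding an electron to Sr (ns²) has to open a new, higher-energy np subshell, which is unfavourable.
Approximate values (kJ/mol): B 27, C 122, F 328, Rb 47, Sr 5, I 295.
So from lowest to highest: Sr < B < Rb < C < I < F.

Sr < B < Rb < C < I < F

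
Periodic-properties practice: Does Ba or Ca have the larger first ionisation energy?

Ca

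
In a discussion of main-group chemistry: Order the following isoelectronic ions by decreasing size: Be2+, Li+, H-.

H- > Li+ > Be2+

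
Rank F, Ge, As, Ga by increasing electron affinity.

Ga < As < Ge < F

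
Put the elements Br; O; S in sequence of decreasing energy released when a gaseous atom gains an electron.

Adding an electron releases more energy for atoms nearer the top right (short of the noble gases).
Here both period and group differ, so the two effects have to be weighed against each other.
S > O: this pair runs against the simple trend — see the exception note.
Br > S: the two effects oppose for this pair; the across-period effect wins (325 vs 200 kJ/mol).
Note the exception: S has a higher electron affinity than O, contrary to the simple trend — the compact 2p subshell of O repels the added electron more than S's larger 3p does.
Tabulated electron affinity (kJ/mol): O 141, S 200, Br 325.
So from highest to lowest: Br > S > O.

Br, S, O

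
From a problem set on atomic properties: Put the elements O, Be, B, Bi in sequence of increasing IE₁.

Be is in period 2, group 2; B is in period 2, group 13; O is in period 2, group 16; Bi is in period 6, group 15.
Removing the outermost electron gets harder across a period and easier down a group.
These span different periods and groups, so the two trends combine.
B > Bi: the two effects oppose for this pair; the down-group effect wins (801 vs 703 kJ/mol).
Be > B: this pair runs against the simple trend — see the exception note.
O > Be: both are in period 2; the period trend gives O the larger value.
Note the exception: Be has a higher first ionization energy than B, contrary to the simple trend — removing B's lone 2p electron is easier than breaking Be's filled 2s².
For reference (kJ/mol): Be 900, B 801, O 1314, Bi 703.
So from lowest to highest: Bi < B < Be < O.

Bi < B < Be < O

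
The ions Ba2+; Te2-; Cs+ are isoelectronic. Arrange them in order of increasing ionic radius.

All of these have 54 electrons, so size is governed by nuclear charge alone: the more protons, the stronger the pull on the same electron cloud, and the smaller the ion.
Nuclear charges: Ba2+ (Z=56), Cs+ (Z=55), Te2- (Z=52).
Smallest to largest: Ba2+ < Cs+ < Te2-.

Ba2+, Cs+, Te2-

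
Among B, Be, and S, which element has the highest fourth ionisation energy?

IE_4 is the cost of taking one more electron from the +3 cation: B³⁺ is the bare [He] core; Be³⁺ is already 1 electron into the core; S³⁺ still has 3 valence electrons.
Breaking into a closed-shell core is much more expensive than removing a leftover valence electron — Be and B have the largest IE_4 here.
Approximate IE_4 values (kJ/mol): B 25026, Be 21007, S 4556.
Overall IE_4 order: S < Be < B.

B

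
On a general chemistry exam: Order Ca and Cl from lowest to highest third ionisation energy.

IE_3 is the cost of taking one more electron from the +2 cation: Ca²⁺ is the bare [Ar] core; Cl²⁺ still has 5 valence electrons.
Pulling an electron out of a noble-gas core costs far more than removing a remaining valence electron, so Ca sits at the high end of IE_3.
The numbers (kJ/mol): Ca 4912, Cl 3822.
Overall IE_3 order: Cl < Ca.

Cl, Ca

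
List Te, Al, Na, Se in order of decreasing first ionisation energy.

Se, Te, Al, Na

Na is in period 3, group 1; Al is in period 3, group 13; Se is in period 4, group 16; Te is in period 5, group 16.
Across a period the outer electron is held more tightly (higher IE₁); down a group it sits in a higher shell, more shielded, and comes off more easily.
These span different periods and groups, so the two trends combine.
Al > Na: Al lies to the right of Na in period 3, so the across-period effect alone puts Al higher.
Te > Al: period and group pull opposite ways; the across-period shift dominates (869 vs 578 kJ/mol).
Se > Te: they share group 16; the group trend gives Se the larger value.
For reference (kJ/mol): Na 496, Al 578, Se 941, Te 869.
So from highest to lowest: Se > Te > Al > Na.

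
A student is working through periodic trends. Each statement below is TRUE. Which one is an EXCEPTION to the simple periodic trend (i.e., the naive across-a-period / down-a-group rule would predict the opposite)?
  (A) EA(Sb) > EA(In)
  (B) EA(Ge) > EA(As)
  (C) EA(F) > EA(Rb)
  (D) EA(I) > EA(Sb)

(B)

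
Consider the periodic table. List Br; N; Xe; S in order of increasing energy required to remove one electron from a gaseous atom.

S, Br, Xe, N

IE₁ increases left→right with effective nuclear charge and decreases top→bottom as the valence shell moves farther out.
A diagonal step moves right (one effect) and down (the opposite effect) at once.
Br > S: the two effects oppose for this pair; the across-period effect wins (1140 vs 1000 kJ/mol).
Xe > Br: period and group pull opposite ways; the across-period shift dominates (1170 vs 1140 kJ/mol).
N > Xe: the two effects oppose for this pair; the down-group effect wins (1402 vs 1170 kJ/mol).
Approximate values (kJ/mol): N 1402, S 1000, Br 1140, Xe 1170.
So from lowest to highest: S < Br < Xe < N.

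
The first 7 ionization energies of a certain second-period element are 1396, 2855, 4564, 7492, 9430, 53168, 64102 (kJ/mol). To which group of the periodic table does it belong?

Look for the largest jump between consecutive ionization energies: IE6/IE5 ≈ 5.6, far larger than any earlier ratio.
That jump marks the point where a core electron is being removed. So the atom has 5 valence electrons.
A main-group element with 5 valence electrons is in group 15.

Group 15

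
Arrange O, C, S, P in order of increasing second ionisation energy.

P < S < C < O

IE_2 is the cost of taking one more electron from the +1 cation: O⁺ still has 5 valence electrons; C⁺ still has 3 valence electrons; S⁺ still has 5 valence electrons; P⁺ still has 4 valence electrons.
All are still removing valence electrons, so compare the +1 ions as you would atoms: IE_2 generally rises across a period (higher Z_eff) and falls down a group (larger shell), subject to the usual subshell exceptions.
Valence configurations: O⁺ [He]2s²2p³, C⁺ [He]2s²2p¹, S⁺ [Ne]3s²3p³, P⁺ [Ne]3s²3p².
Tabulated IE_2 (kJ/mol): O 3388, C 2353, S 2252, P 1907.
Putting it together, IE_2: P < S < C < O.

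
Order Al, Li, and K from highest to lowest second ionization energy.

Li > K > Al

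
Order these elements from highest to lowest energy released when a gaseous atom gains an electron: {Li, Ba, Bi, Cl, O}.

Cl, O, Bi, Li, Ba

Electron affinity generally becomes more exothermic across a period toward the halogens and less exothermic down a group.
Here both period and group differ, so the two effects have to be weighed against each other.
Li > Ba: the two effects oppose for this pair; the down-group effect wins (60 vs 14 kJ/mol).
Bi > Li: the two effects oppose for this pair; the across-period effect wins (91 vs 60 kJ/mol).
O > Bi: both effects reinforce here, so O is clearly the higher of the two.
Cl > O: the two effects oppose for this pair; the across-period effect wins (349 vs 141 kJ/mol).
Approximate values (kJ/mol): Li 60, O 141, Cl 349, Ba 14, Bi 91.
So from highest to lowest: Cl > O > Bi > Li > Ba.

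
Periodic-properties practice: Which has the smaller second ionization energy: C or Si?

The second ionization energy removes an electron from the +1 ion. For each element: C⁺ still has 3 valence electrons; Si⁺ still has 3 valence electrons.
All are still removing valence electrons, so compare the +1 ions as you would atoms: IE_2 generally rises across a period (higher Z_eff) and falls down a group (larger shell), subject to the usual subshell exceptions.
Valence configurations: C⁺ [He]2s²2p¹, Si⁺ [Ne]3s²3p¹.
Tabulated IE_2 (kJ/mol): C 2353, Si 1577.
Hence IE_2: Si < C.

Si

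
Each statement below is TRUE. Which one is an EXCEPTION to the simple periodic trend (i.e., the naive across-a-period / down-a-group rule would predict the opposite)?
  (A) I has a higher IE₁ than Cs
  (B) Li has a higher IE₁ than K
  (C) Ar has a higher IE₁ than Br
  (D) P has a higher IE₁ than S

(D)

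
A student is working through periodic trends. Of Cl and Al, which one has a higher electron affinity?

Cl

EA tends to increase across a period and decrease down a group, though the pattern is less regular than for IE or radius.
All lie in period 3, so electron affinity increases left to right.
So Cl has the higher electron affinity (Cl > Al).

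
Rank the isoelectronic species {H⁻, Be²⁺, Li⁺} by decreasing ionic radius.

H⁻ > Li⁺ > Be²⁺

All of these have 2 electrons, so size is governed by nuclear charge alone: the more protons, the stronger the pull on the same electron cloud, and the smaller the ion.
Nuclear charges: Be²⁺ (Z=4), Li⁺ (Z=3), H⁻ (Z=1).
Largest to smallest: H⁻ > Li⁺ > Be²⁺.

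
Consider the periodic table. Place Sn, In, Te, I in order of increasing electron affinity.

In < Sn < Te < I

In is in period 5, group 13; Sn is in period 5, group 14; Te is in period 5, group 16; I is in period 5, group 17.
Atoms with high Z_eff and room in the valence shell (especially the halogens) have the most exothermic electron affinities.
All lie in period 5, so electron affinity increases left to right.
So from lowest to highest: In < Sn < Te < I.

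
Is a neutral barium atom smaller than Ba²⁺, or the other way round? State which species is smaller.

Forming Ba²⁺ removes 2 electrons from Ba. Fewer electrons for the same nuclear charge means less shielding and a higher Z_eff on the remaining electrons, and for main-group metals the entire outer shell is lost.
A cation is smaller than its parent atom: Ba²⁺ < Ba.

Ba²⁺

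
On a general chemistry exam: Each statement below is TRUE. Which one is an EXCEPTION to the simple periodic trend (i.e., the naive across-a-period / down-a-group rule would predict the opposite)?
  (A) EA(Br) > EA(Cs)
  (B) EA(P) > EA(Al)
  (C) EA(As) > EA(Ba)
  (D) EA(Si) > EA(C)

(D)

The general trend: electron affinity increases across a period and decreases down a group.
(A) Br (period 4, group 17) vs Cs (period 6, group 1): the stated order agrees with the simple trend.
(B) P (period 3, group 15) vs Al (period 3, group 13): the stated order agrees with the simple trend.
(C) As (period 4, group 15) vs Ba (period 6, group 2): the stated order agrees with the simple trend.
(D) Si (period 3, group 14) vs C (period 2, group 14): the stated order contradicts the simple trend.
The exception is (D): Si's larger, more diffuse 3p orbitals accept an added electron slightly more readily than C's compact 2p.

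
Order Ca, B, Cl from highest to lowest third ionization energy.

Ca, Cl, B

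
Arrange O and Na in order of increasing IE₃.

After 2 electrons have been removed, what remains? O²⁺ still has 4 valence electrons; Na²⁺ is already 1 electron into the core.
Pulling an electron out of a noble-gas core costs far more than removing a remaining valence electron, so Na sits at the high end of IE_3.
Approximate IE_3 values (kJ/mol): O 5300, Na 6910.
Overall IE_3 order: O < Na.

O < Na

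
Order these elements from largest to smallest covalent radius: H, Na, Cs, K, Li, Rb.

H is in period 1, group 1; Li is in period 2, group 1; Na is in period 3, group 1; K is in period 4, group 1; Rb is in period 5, group 1; Cs is in period 6, group 1.
Radius decreases left→right (rising Z_eff, same n) and increases top→bottom (higher n).
All are in group 1, so atomic radius increases down the group.
So from largest to smallest: Cs > Rb > K > Na > Li > H.

Cs > Rb > K > Na > Li > H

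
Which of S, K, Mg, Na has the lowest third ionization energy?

IE_3 is the cost of taking one more electron from the +2 cation: S²⁺ still has 4 valence electrons; K²⁺ is already 1 electron into the core; Mg²⁺ is the bare [Ne] core; Na²⁺ is already 1 electron into the core.
Pulling an electron out of a noble-gas core costs far more than removing a remaining valence electron, so K, Na and Mg sit at the high end of IE_3.
Tabulated IE_3 (kJ/mol): S 3357, K 4420, Mg 7733, Na 6910.
Overall IE_3 order: S < K < Na < Mg.

S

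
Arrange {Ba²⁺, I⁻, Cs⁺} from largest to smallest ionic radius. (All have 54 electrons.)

All of these have 54 electrons, so size is governed by nuclear charge alone: the more protons, the stronger the pull on the same electron cloud, and the smaller the ion.
Nuclear charges: Ba²⁺ (Z=56), Cs⁺ (Z=55), I⁻ (Z=53).
Largest to smallest: I⁻ > Cs⁺ > Ba²⁺.

I⁻, Cs⁺, Ba²⁺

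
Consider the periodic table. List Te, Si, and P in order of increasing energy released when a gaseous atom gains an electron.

P < Si < Te

EA tends to increase across a period and decrease down a group, though the pattern is less regular than for IE or radius.
These span different periods and groups, so the two trends combine.
Si > P: this pair runs against the simple trend — see the exception note.
Te > Si: the two effects oppose for this pair; the across-period effect wins (190 vs 134 kJ/mol).
Note the exception: Si has a higher electron affinity than P, contrary to the simple trend — adding an electron to P's half-filled 3p³ is unfavourable, so Si (3p²) has the more exothermic EA.
Approximate values (kJ/mol): Si 134, P 72, Te 190.
So from lowest to highest: P < Si < Te.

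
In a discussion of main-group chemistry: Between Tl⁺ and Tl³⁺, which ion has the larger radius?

Tl⁺

Both ions have Z = 81 protons, but Tl³⁺ has lost more electrons, so its remaining electrons feel a larger effective nuclear charge per electron and are pulled in more tightly.
Higher positive charge → smaller ion, so Tl⁺ > Tl³⁺.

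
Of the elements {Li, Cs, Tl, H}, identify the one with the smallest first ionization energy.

Cs

IE₁ increases left→right with effective nuclear charge and decreases top→bottom as the valence shell moves farther out.
These span different periods and groups, so the two trends combine.
Li > Cs: they share group 1; the group trend gives Li the larger value.
Tl > Li: the two effects oppose for this pair; the across-period effect wins (589 vs 520 kJ/mol).
H > Tl: period and group pull opposite ways; the down-group shift dominates (1312 vs 589 kJ/mol).
Tabulated first ionization energy (kJ/mol): H 1312, Li 520, Cs 376, Tl 589.
The smallest first ionization energy among these belongs to Cs.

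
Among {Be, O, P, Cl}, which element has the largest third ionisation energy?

Be

IE_3 is the cost of taking one more electron from the +2 cation: Be²⁺ is the bare [He] core; O²⁺ still has 4 valence electrons; P²⁺ still has 3 valence electrons; Cl²⁺ still has 5 valence electrons.
Core electrons are held far more tightly than valence electrons, so Be tops the IE_3 order.
Valence configurations: O²⁺ [He]2s²2p², P²⁺ [Ne]3s²3p¹, Cl²⁺ [Ne]3s²3p³.
Approximate IE_3 values (kJ/mol): Be 14849, O 5300, P 2914, Cl 3822.
Overall IE_3 order: P < Cl < O < Be.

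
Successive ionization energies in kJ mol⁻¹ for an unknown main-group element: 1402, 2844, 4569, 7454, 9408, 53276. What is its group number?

Group 15

Look for the largest jump between consecutive ionization energies: IE6/IE5 ≈ 5.7, far larger than any earlier ratio.
That jump marks the point where a core electron is being removed. So the atom has 5 valence electrons.
A main-group element with 5 valence electrons is in group 15.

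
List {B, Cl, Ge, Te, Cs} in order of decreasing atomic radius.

Cs, Te, Ge, Cl, B

Atomic radius shrinks across a period as nuclear charge pulls the same shell inward, and grows down a group as new shells are added.
Here both period and group differ, so the two effects have to be weighed against each other.
Cl > B: the two effects oppose for this pair; the down-group effect wins (99 vs 85 pm).
Ge > Cl: both effects reinforce here, so Ge is clearly the larger of the two.
Te > Ge: the two effects oppose for this pair; the down-group effect wins (136 vs 121 pm).
Cs > Te: relative to Te, both the across-period and down-group shifts push Cs's atomic radius up.
Approximate values (pm): B 85, Cl 99, Ge 121, Te 136, Cs 232.
So from largest to smallest: Cs > Te > Ge > Cl > B.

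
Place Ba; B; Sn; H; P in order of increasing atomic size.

H < B < P < Sn < Ba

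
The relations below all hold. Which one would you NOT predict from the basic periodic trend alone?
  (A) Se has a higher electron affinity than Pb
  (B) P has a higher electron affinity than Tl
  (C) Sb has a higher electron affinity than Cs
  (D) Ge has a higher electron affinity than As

The general trend: electron affinity increases across a period and decreases down a group.
(A) Se (period 4, group 16) vs Pb (period 6, group 14): the stated order agrees with the simple trend.
(B) P (period 3, group 15) vs Tl (period 6, group 13): the stated order agrees with the simple trend.
(C) Sb (period 5, group 15) vs Cs (period 6, group 1): the stated order agrees with the simple trend.
(D) Ge (period 4, group 14) vs As (period 4, group 15): the stated order contradicts the simple trend.
The exception is (D): adding an electron to As's half-filled 4p³ is unfavourable, so Ge (4p²) has the more exothermic EA.

(D)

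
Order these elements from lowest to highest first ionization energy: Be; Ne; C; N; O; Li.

Li < Be < C < O < N < Ne

Across a period the outer electron is held more tightly (higher IE₁); down a group it sits in a higher shell, more shielded, and comes off more easily.
All lie in period 2; the across-period trend (first ionization energy increases left to right) applies, with the exception below.
Note the exception: N has a higher first ionization energy than O, contrary to the simple trend — pairing an electron in O's 2p⁴ costs repulsion energy, so O ionizes more easily than half-filled N (2p³).
For reference (kJ/mol): Li 520, Be 900, C 1086, N 1402, O 1314, Ne 2081.
So from lowest to highest: Li < Be < C < O < N < Ne.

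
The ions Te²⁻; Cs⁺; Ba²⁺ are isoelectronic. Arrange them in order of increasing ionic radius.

Ba²⁺ < Cs⁺ < Te²⁻

All of these have 54 electrons, so size is governed by nuclear charge alone: the more protons, the stronger the pull on the same electron cloud, and the smaller the ion.
Nuclear charges: Ba²⁺ (Z=56), Cs⁺ (Z=55), Te²⁻ (Z=52).
Smallest to largest: Ba²⁺ < Cs⁺ < Te²⁻.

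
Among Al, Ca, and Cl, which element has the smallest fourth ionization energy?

After 3 electrons have been removed, what remains? Al³⁺ is the bare [Ne] core; Ca³⁺ is already 1 electron into the core; Cl³⁺ still has 4 valence electrons.
Pulling an electron out of a noble-gas core costs far more than removing a remaining valence electron, so Ca and Al sit at the high end of IE_4.
The numbers (kJ/mol): Al 11577, Ca 6491, Cl 5159.
Putting it together, IE_4: Cl < Ca < Al.

Cl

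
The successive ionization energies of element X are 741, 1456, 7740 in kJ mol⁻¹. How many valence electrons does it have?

2

Look for the largest jump between consecutive ionization energies: IE3/IE2 ≈ 5.3, far larger than any earlier ratio.
That jump marks the point where a core electron is being removed. So the atom has 2 valence electrons.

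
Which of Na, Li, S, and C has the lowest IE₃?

The third ionization energy removes an electron from the +2 ion. For each element: Na²⁺ is already 1 electron into the core; Li²⁺ is already 1 electron into the core; S²⁺ still has 4 valence electrons; C²⁺ still has 2 valence electrons.
Breaking into a closed-shell core is much more expensive than removing a leftover valence electron — Na and Li have the largest IE_3 here.
Valence configurations: S²⁺ [Ne]3s²3p², C²⁺ [He]2s².
The numbers (kJ/mol): Na 6910, Li 11815, S 3357, C 4620.
Putting it together, IE_3: S < C < Na < Li.

S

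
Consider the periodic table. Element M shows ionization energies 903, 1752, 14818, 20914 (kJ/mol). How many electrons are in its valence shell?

2

Look for the largest jump between consecutive ionization energies: IE3/IE2 ≈ 8.5, far larger than any earlier ratio.
That jump marks the point where a core electron is being removed. So the atom has 2 valence electrons.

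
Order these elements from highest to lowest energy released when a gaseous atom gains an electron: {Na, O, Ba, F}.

EA tends to increase across a period and decrease down a group, though the pattern is less regular than for IE or radius.
Neither a single period nor a single group — weigh both effects.
Na > Ba: period and group pull opposite ways; the down-group shift dominates (53 vs 14 kJ/mol).
O > Na: relative to Na, both the across-period and down-group shifts push O's electron affinity up.
F > O: F lies to the right of O in period 2, so the across-period effect alone puts F higher.
For reference (kJ/mol): O 141, F 328, Na 53, Ba 14.
So from highest to lowest: F > O > Na > Ba.

F, O, Na, Ba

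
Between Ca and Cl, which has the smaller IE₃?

Cl

IE_3 is the cost of taking one more electron from the +2 cation: Ca²⁺ is the bare [Ar] core; Cl²⁺ still has 5 valence electrons.
Core electrons are held far more tightly than valence electrons, so Ca tops the IE_3 order.
Approximate IE_3 values (kJ/mol): Ca 4912, Cl 3822.
So the third ionization energies run Cl < Ca.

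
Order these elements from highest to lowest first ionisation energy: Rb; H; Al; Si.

H, Si, Al, Rb

H is in period 1, group 1; Al is in period 3, group 13; Si is in period 3, group 14; Rb is in period 5, group 1.
Removing the outermost electron gets harder across a period and easier down a group.
These span different periods and groups, so the two trends combine.
Al > Rb: both effects reinforce here, so Al is clearly the higher of the two.
Si > Al: Si lies to the right of Al in period 3, so the across-period effect alone puts Si higher.
H > Si: period and group pull opposite ways; the down-group shift dominates (1312 vs 786 kJ/mol).
For reference (kJ/mol): H 1312, Al 578, Si 786, Rb 403.
So from highest to lowest: H > Si > Al > Rb.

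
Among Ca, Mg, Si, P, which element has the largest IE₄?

Mg

IE_4 is the cost of taking one more electron from the +3 cation: Ca³⁺ is already 1 electron into the core; Mg³⁺ is already 1 electron into the core; Si³⁺ still has 1 valence electron; P³⁺ still has 2 valence electrons.
Core electrons are held far more tightly than valence electrons, so Ca and Mg top the IE_4 order.
Valence configurations: Si³⁺ [Ne]3s¹, P³⁺ [Ne]3s².
Approximate IE_4 values (kJ/mol): Ca 6491, Mg 10543, Si 4356, P 4964.
Overall IE_4 order: Si < P < Ca < Mg.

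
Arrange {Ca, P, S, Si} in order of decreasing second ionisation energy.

S > P > Si > Ca

The second ionization energy removes an electron from the +1 ion. For each element: Ca⁺ still has 1 valence electron; P⁺ still has 4 valence electrons; S⁺ still has 5 valence electrons; Si⁺ still has 3 valence electrons.
All are still removing valence electrons, so compare the +1 ions as you would atoms: IE_2 generally rises across a period (higher Z_eff) and falls down a group (larger shell), subject to the usual subshell exceptions.
Valence configurations: Ca⁺ [Ar]4s¹, P⁺ [Ne]3s²3p², S⁺ [Ne]3s²3p³, Si⁺ [Ne]3s²3p¹.
Tabulated IE_2 (kJ/mol): Ca 1145, P 1907, S 2252, Si 1577.
Hence IE_2: Ca < Si < P < S.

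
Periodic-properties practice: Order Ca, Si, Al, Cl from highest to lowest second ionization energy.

Cl > Al > Si > Ca

IE_2 is the cost of taking one more electron from the +1 cation: Ca⁺ still has 1 valence electron; Si⁺ still has 3 valence electrons; Al⁺ still has 2 valence electrons; Cl⁺ still has 6 valence electrons.
All are still removing valence electrons, so compare the +1 ions as you would atoms: IE_2 generally rises across a period (higher Z_eff) and falls down a group (larger shell), subject to the usual subshell exceptions.
Valence configurations: Ca⁺ [Ar]4s¹, Si⁺ [Ne]3s²3p¹, Al⁺ [Ne]3s², Cl⁺ [Ne]3s²3p⁴.
Si⁺ loses a lone 3p electron whereas Al⁺ must break into a filled 3s² pair, so IE_2(Al) > IE_2(Si) even though Si has the higher nuclear charge.
The numbers (kJ/mol): Ca 1145, Si 1577, Al 1817, Cl 2298.
So the second ionization energies run Ca < Si < Al < Cl.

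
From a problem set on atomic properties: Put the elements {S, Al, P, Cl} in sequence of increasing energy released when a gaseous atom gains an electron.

Al is in period 3, group 13; P is in period 3, group 15; S is in period 3, group 16; Cl is in period 3, group 17.
EA tends to increase across a period and decrease down a group, though the pattern is less regular than for IE or radius.
All lie in period 3, so electron affinity increases left to right.
So from lowest to highest: Al < P < S < Cl.

Al < P < S < Cl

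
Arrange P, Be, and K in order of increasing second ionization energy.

Be < P < K

After 1 electron has been removed, what remains? P⁺ still has 4 valence electrons; Be⁺ still has 1 valence electron; K⁺ is the bare [Ar] core.
Breaking into a closed-shell core is much more expensive than removing a leftover valence electron — K has the largest IE_2 here.
Valence configurations: P⁺ [Ne]3s²3p², Be⁺ [He]2s¹.
Tabulated IE_2 (kJ/mol): P 1907, Be 1757, K 3052.
Hence IE_2: Be < P < K.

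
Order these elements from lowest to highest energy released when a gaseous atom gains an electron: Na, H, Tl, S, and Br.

Tl, Na, H, S, Br

H is in period 1, group 1; Na is in period 3, group 1; S is in period 3, group 16; Br is in period 4, group 17; Tl is in period 6, group 13.
EA tends to increase across a period and decrease down a group, though the pattern is less regular than for IE or radius.
Neither a single period nor a single group — weigh both effects.
Na > Tl: the two effects oppose for this pair; the down-group effect wins (53 vs 19 kJ/mol).
H > Na: H sits above Na in group 1, so the down-group effect alone puts H higher.
S > H: period and group pull opposite ways; the across-period shift dominates (200 vs 73 kJ/mol).
Br > S: the two effects oppose for this pair; the across-period effect wins (325 vs 200 kJ/mol).
Approximate values (kJ/mol): H 73, Na 53, S 200, Br 325, Tl 19.
So from lowest to highest: Tl < Na < H < S < Br.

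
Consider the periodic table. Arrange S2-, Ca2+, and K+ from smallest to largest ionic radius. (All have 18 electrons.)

All of these have 18 electrons, so size is governed by nuclear charge alone: the more protons, the stronger the pull on the same electron cloud, and the smaller the ion.
Nuclear charges: Ca2+ (Z=20), K+ (Z=19), S2- (Z=16).
Smallest to largest: Ca2+ < K+ < S2-.

Ca2+ < K+ < S2-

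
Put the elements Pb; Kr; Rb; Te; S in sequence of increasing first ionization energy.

Rb < Pb < Te < S < Kr

S is in period 3, group 16; Kr is in period 4, group 18; Rb is in period 5, group 1; Te is in period 5, group 16; Pb is in period 6, group 14.
IE₁ increases left→right with effective nuclear charge and decreases top→bottom as the valence shell moves farther out.
Neither a single period nor a single group — weigh both effects.
Pb > Rb: the two effects oppose for this pair; the across-period effect wins (716 vs 403 kJ/mol).
Te > Pb: relative to Pb, both the across-period and down-group shifts push Te's first ionization energy up.
S > Te: S sits above Te in group 16, so the down-group effect alone puts S higher.
Kr > S: period and group pull opposite ways; the across-period shift dominates (1351 vs 1000 kJ/mol).
Approximate values (kJ/mol): S 1000, Kr 1351, Rb 403, Te 869, Pb 716.
So from lowest to highest: Rb < Pb < Te < S < Kr.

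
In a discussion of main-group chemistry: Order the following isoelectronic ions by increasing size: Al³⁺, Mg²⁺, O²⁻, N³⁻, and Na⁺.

Al³⁺, Mg²⁺, Na⁺, O²⁻, N³⁻

All of these have 10 electrons, so size is governed by nuclear charge alone: the more protons, the stronger the pull on the same electron cloud, and the smaller the ion.
Nuclear charges: Al³⁺ (Z=13), Mg²⁺ (Z=12), Na⁺ (Z=11), O²⁻ (Z=8), N³⁻ (Z=7).
Smallest to largest: Al³⁺ < Mg²⁺ < Na⁺ < O²⁻ < N³⁻.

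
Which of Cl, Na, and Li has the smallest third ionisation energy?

Consider each +2 ion: Cl²⁺ still has 5 valence electrons; Na²⁺ is already 1 electron into the core; Li²⁺ is already 1 electron into the core.
Pulling an electron out of a noble-gas core costs far more than removing a remaining valence electron, so Na and Li sit at the high end of IE_3.
The numbers (kJ/mol): Cl 3822, Na 6910, Li 11815.
So the third ionization energies run Cl < Na < Li.

Cl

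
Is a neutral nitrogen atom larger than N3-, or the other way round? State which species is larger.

Forming N3- adds 3 electrons to N. More electron–electron repulsion in the same shell, with unchanged nuclear charge, lets the cloud expand.
An anion is larger than its parent atom: N3- > N.

N3-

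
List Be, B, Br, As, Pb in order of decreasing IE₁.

Br > As > Be > B > Pb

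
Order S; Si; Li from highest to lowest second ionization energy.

Li > S > Si

Consider each +1 ion: S⁺ still has 5 valence electrons; Si⁺ still has 3 valence electrons; Li⁺ is the bare [He] core.
Core electrons are held far more tightly than valence electrons, so Li tops the IE_2 order.
Valence configurations: S⁺ [Ne]3s²3p³, Si⁺ [Ne]3s²3p¹.
Approximate IE_2 values (kJ/mol): S 2252, Si 1577, Li 7298.
So the second ionization energies run Si < S < Li.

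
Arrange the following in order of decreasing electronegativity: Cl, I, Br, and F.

F is in period 2, group 17; Cl is in period 3, group 17; Br is in period 4, group 17; I is in period 5, group 17.
EN rises left→right (higher Z_eff, smaller atoms) and falls top→bottom (larger, more shielded atoms).
All are in group 17, so electronegativity increases up the group.
So from highest to lowest: F > Cl > Br > I.

F > Cl > Br > I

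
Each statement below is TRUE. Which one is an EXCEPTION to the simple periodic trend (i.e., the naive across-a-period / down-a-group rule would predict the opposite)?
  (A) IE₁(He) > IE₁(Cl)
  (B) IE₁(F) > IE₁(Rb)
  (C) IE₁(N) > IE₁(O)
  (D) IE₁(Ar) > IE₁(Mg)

(C)

The general trend: IE₁ increases across a period and decreases down a group.
(A) He (period 1, group 18) vs Cl (period 3, group 17): the stated order agrees with the simple trend.
(B) F (period 2, group 17) vs Rb (period 5, group 1): the stated order agrees with the simple trend.
(C) N (period 2, group 15) vs O (period 2, group 16): the stated order contradicts the simple trend.
(D) Ar (period 3, group 18) vs Mg (period 3, group 2): the stated order agrees with the simple trend.
The exception is (C): pairing an electron in O's 2p⁴ costs repulsion energy, so O ionizes more easily than half-filled N (2p³).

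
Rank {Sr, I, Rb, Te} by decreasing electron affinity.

Rb is in period 5, group 1; Sr is in period 5, group 2; Te is in period 5, group 16; I is in period 5, group 17.
Electron affinity generally becomes more exothermic across a period toward the halogens and less exothermic down a group.
All lie in period 5; the across-period trend (electron affinity increases left to right) applies, with the exception below.
Note the exception: Rb has a higher electron affinity than Sr, contrary to the simple trend — adding an electron to Sr (ns²) has to open a new, higher-energy np subshell, which is unfavourable.
Tabulated electron affinity (kJ/mol): Rb 47, Sr 5, Te 190, I 295.
So from highest to lowest: I > Te > Rb > Sr.

I > Te > Rb > Sr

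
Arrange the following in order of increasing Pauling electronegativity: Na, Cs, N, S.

Cs < Na < S < N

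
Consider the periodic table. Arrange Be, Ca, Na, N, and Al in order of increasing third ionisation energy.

After 2 electrons have been removed, what remains? Be²⁺ is the bare [He] core; Ca²⁺ is the bare [Ar] core; Na²⁺ is already 1 electron into the core; N²⁺ still has 3 valence electrons; Al²⁺ still has 1 valence electron.
Breaking into a closed-shell core is much more expensive than removing a leftover valence electron — Ca, Na and Be have the largest IE_3 here.
Valence configurations: N²⁺ [He]2s²2p¹, Al²⁺ [Ne]3s¹.
The numbers (kJ/mol): Be 14849, Ca 4912, Na 6910, N 4578, Al 2745.
Putting it together, IE_3: Al < N < Ca < Na < Be.

Al < N < Ca < Na < Be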